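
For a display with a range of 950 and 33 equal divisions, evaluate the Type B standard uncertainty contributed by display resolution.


resolution = range / divisions
resolution = 950 / 33 = 28.787879
u_res = resolution / (2*sqrt(3))
u_res = 28.787879 / 3.4641016
u_res = 8.3103

8.3103


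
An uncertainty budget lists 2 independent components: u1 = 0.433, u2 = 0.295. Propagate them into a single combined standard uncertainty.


uc = sqrt(0.433^2 + 0.295^2)
uc = sqrt(0.274514)
uc = 0.5239

0.5239


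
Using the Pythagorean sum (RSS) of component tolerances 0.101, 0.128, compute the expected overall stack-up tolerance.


RSS = sqrt(0.101^2 + 0.128^2)
= sqrt(0.026585)
= 0.1630

0.1630


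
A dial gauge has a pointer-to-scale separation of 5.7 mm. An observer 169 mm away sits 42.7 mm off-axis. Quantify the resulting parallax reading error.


error = h * offset / d
= 5.7 * 42.7 / 169
= 1.4402

1.4402


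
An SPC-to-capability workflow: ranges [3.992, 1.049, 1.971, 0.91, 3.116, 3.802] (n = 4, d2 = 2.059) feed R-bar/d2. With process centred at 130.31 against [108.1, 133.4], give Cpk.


R_bar = (3.992 + 1.049 + 1.971 + 0.91 + 3.116 + 3.802) / 6 = 2.4733333
sigma = R_bar / d2 = 2.4733333 / 2.059 = 1.2012304
Cp = (USL - LSL)/(6*sigma) = (133.4 - 108.1)/(6*1.2012304) = 3.5103
Cpu = (133.4 - 130.31)/(3*1.2012304) = 0.8575
Cpl = (130.31 - 108.1)/(3*1.2012304) = 6.1631
Cpk = min(Cpu, Cpl) = 0.8575

0.8575


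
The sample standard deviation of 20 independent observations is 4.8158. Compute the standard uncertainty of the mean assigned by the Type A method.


u_A = s / sqrt(n)
u_A = 4.8158 / sqrt(20)
u_A = 4.8158 / 4.472136
u_A = 1.0768

1.0768


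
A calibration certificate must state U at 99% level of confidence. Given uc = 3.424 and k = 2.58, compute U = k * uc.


U = k * uc
U = 2.58 * 3.424
U = 8.8339

8.8339


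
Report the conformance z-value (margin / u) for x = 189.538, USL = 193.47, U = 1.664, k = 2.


u = U / k = 1.664 / 2 = 0.832
margin = |USL - x| = |193.47 - 189.538| = 3.932
z = margin / u = 3.932 / 0.832
z = 4.7260

4.7260


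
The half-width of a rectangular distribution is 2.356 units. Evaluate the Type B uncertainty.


u_B = half_width / sqrt(3)
u_B = 2.356 / 1.7320508
u_B = 1.3602

1.3602


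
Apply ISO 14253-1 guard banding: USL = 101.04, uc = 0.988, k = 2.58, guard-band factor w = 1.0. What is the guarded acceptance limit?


U = k * uc = 2.58 * 0.988 = 2.54904
guard band g = w * U = 1.0 * 2.54904 = 2.54904
AL = USL - g = 101.04 - 2.54904
AL = 98.4910

98.4910


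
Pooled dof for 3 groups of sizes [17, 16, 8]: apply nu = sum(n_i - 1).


nu = sum_i (n_i - 1)
nu = ((17 - 1) + (16 - 1) + (8 - 1))
nu = 16 + 15 + 7
nu = 38

38


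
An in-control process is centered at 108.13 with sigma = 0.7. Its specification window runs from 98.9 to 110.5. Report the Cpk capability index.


Cpu = (USL - mean) / (3*sigma) = (110.5 - 108.13) / (3*0.7) = 1.1286
Cpl = (mean - LSL) / (3*sigma) = (108.13 - 98.9) / (3*0.7) = 4.3952
Cpk = min(Cpu, Cpl) = 1.1286

1.1286


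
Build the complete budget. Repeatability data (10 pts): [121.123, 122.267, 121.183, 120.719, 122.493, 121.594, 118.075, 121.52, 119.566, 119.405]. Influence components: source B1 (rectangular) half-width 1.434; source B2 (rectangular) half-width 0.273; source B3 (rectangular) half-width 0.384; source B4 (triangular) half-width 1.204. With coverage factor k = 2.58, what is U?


mean = (121.123 + 122.267 + 121.183 + 120.719 + 122.493 + 121.594 + 118.075 + 121.52 + 119.566 + 119.405) / 10 = 120.7945
s = sqrt(sum((x - mean)^2)/(n-1)) = 1.3871977
u_A = s / sqrt(n) = 1.3871977 / sqrt(10) = 0.43867043
u_B1 = 1.434 / sqrt(3) = 0.82792029
u_B2 = 0.273 / sqrt(3) = 0.15761662
u_B3 = 0.384 / sqrt(3) = 0.2217025
u_B4 = 1.204 / sqrt(6) = 0.49153094
uc = sqrt(0.43867043^2 + 0.82792029^2 + 0.15761662^2 + 0.2217025^2 + 0.49153094^2) = 1.0924658
U = k * uc = 2.58 * 1.0924658
U = 2.8186

2.8186


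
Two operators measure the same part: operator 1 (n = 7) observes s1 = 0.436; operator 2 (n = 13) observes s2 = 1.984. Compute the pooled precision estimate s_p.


s_p = sqrt(((n1-1)*s1^2 + (n2-1)*s2^2) / (n1+n2-2))
numerator = (7-1)*0.436^2 + (13-1)*1.984^2 = 1.140576 + 47.235072 = 48.375648
denominator = 7 + 13 - 2 = 18
s_p^2 = 48.375648 / 18 = 2.687536
s_p = sqrt(2.687536) = 1.6394

1.6394


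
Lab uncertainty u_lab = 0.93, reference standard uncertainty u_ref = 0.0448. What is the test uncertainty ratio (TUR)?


TUR = u_lab / u_ref
= 0.93 / 0.0448
= 20.7589

20.7589


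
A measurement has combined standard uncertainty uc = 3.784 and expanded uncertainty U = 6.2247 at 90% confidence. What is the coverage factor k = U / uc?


k = U / uc
k = 6.2247 / 3.784
k = 1.645

1.645


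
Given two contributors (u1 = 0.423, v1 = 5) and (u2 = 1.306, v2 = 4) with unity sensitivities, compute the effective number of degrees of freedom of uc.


uc = sqrt(u1^2 + u2^2) = sqrt(0.423^2 + 1.306^2) = 1.3727946
v_eff = uc^4 / (u1^4/v1 + u2^4/v2)
= 1.3727946^4 / (0.423^4/5 + 1.306^4/4)
= 3.5515853 / 0.73370166
v_eff = 4.8406

4.8406


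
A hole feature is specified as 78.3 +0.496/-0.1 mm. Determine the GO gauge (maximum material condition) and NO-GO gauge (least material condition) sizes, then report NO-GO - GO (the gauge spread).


GO = nominal - lower_tol (smallest hole = maximum material condition)
GO = 78.3 - 0.1 = 78.2
NO-GO = nominal + upper_tol (largest hole = least material condition)
NO-GO = 78.3 + 0.496 = 78.796
spread = NO-GO - GO = 78.796 - 78.2 = 0.5960

0.5960


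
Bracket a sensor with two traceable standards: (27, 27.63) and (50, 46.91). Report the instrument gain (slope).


slope = (y2 - y1) / (x2 - x1)
= (46.91 - 27.63) / (50 - 27)
= 19.2800 / 23
= 0.8383

0.8383


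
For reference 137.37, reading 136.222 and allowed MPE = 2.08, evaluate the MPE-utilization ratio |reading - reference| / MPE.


e = indication - reference = 136.222 - 137.37 = -1.1480
|e| = 1.1480
ratio = |e| / MPE = 1.1480 / 2.08
ratio = 0.5519

0.5519


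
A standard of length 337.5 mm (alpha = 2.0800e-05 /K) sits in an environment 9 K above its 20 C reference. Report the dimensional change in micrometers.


dL = L * alpha * dT
= 337.5 * 2.0800e-05 * 9
= 0.0631800 mm
dL_um = 0.0631800 * 1000 = 63.1800 um

63.1800


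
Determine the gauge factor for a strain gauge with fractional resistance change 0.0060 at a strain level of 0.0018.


GF = (dR/R) / epsilon
= 0.0060 / 0.0018
= 3.3333

3.3333


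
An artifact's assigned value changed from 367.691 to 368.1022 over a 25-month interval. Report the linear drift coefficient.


rate = (v2 - v1) / months
= (368.1022 - 367.691) / 25
= 0.4112 / 25
= 0.0164

0.0164


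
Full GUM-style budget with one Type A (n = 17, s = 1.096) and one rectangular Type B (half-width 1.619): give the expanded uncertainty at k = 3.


u_A = s / sqrt(n) = 1.096 / sqrt(17) = 0.26581905
u_B = half_width / sqrt(3) = 1.619 / sqrt(3) = 0.93473009
uc = sqrt(u_A^2 + u_B^2) = sqrt(0.26581905^2 + 0.93473009^2) = 0.97179221
U = k * uc = 3 * 0.97179221
U = 2.9154

2.9154


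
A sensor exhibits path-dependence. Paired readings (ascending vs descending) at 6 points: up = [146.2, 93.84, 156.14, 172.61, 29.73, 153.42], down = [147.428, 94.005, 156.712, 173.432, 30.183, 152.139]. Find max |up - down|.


|146.2 - 147.428| = 1.2280
|93.84 - 94.005| = 0.1650
|156.14 - 156.712| = 0.5720
|172.61 - 173.432| = 0.8220
|29.73 - 30.183| = 0.4530
|153.42 - 152.139| = 1.2810
hysteresis = max(diffs) = 1.2810

1.2810


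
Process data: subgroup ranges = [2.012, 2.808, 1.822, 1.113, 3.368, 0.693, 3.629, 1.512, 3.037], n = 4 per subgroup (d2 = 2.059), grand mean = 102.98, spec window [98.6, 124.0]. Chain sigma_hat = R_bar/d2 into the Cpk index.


R_bar = (2.012 + 2.808 + 1.822 + 1.113 + 3.368 + 0.693 + 3.629 + 1.512 + 3.037) / 9 = 2.2215556
sigma = R_bar / d2 = 2.2215556 / 2.059 = 1.0789488
Cp = (USL - LSL)/(6*sigma) = (124.0 - 98.6)/(6*1.0789488) = 3.9236
Cpu = (124.0 - 102.98)/(3*1.0789488) = 6.4940
Cpl = (102.98 - 98.6)/(3*1.0789488) = 1.3532
Cpk = min(Cpu, Cpl) = 1.3532

1.3532


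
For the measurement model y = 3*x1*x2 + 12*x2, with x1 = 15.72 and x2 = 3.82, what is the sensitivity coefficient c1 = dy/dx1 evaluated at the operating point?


y = 3*x1*x2 + 12*x2
dy/dx1 = 3*x2
Evaluate at x2 = 3.82: c1 = 3 * 3.82
c1 = 11.4600

11.4600


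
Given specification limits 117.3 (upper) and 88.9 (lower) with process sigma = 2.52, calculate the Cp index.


Cp = (USL - LSL) / (6 * sigma)
= (117.3 - 88.9) / (6 * 2.52)
= 28.4000 / 15.1200
= 1.8783

1.8783


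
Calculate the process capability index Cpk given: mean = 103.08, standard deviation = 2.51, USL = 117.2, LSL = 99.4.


Cpu = (USL - mean) / (3*sigma) = (117.2 - 103.08) / (3*2.51) = 1.8752
Cpl = (mean - LSL) / (3*sigma) = (103.08 - 99.4) / (3*2.51) = 0.4887
Cpk = min(Cpu, Cpl) = 0.4887

0.4887


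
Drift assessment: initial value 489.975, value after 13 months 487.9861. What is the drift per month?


rate = (v2 - v1) / months
= (487.9861 - 489.975) / 13
= -1.9889 / 13
= -0.1530

-0.1530


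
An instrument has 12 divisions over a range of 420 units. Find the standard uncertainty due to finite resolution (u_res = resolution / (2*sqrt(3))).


resolution = range / divisions
resolution = 420 / 12 = 35
u_res = resolution / (2*sqrt(3))
u_res = 35 / 3.4641016
u_res = 10.1036

10.1036


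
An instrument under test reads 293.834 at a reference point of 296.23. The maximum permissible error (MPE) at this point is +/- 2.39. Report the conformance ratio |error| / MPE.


e = indication - reference = 293.834 - 296.23 = -2.3960
|e| = 2.3960
ratio = |e| / MPE = 2.3960 / 2.39
ratio = 1.0025

1.0025


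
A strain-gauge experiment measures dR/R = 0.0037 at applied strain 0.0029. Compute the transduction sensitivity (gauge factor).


GF = (dR/R) / epsilon
= 0.0037 / 0.0029
= 1.2759

1.2759


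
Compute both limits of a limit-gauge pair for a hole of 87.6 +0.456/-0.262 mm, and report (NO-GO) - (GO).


GO = nominal - lower_tol (smallest hole = maximum material condition)
GO = 87.6 - 0.262 = 87.338
NO-GO = nominal + upper_tol (largest hole = least material condition)
NO-GO = 87.6 + 0.456 = 88.056
spread = NO-GO - GO = 88.056 - 87.338 = 0.7180

0.7180


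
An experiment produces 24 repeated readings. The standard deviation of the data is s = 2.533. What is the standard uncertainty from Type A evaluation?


u_A = s / sqrt(n)
u_A = 2.533 / sqrt(24)
u_A = 2.533 / 4.8989795
u_A = 0.5170

0.5170


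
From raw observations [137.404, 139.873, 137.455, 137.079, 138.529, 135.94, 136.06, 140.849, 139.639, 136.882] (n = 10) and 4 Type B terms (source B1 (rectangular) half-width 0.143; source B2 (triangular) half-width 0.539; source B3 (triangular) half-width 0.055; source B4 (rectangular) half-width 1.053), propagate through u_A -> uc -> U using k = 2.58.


mean = (137.404 + 139.873 + 137.455 + 137.079 + 138.529 + 135.94 + 136.06 + 140.849 + 139.639 + 136.882) / 10 = 137.971
s = sqrt(sum((x - mean)^2)/(n-1)) = 1.6779713
u_A = s / sqrt(n) = 1.6779713 / sqrt(10) = 0.53062112
u_B1 = 0.143 / sqrt(3) = 0.082561088
u_B2 = 0.539 / sqrt(6) = 0.22004583
u_B3 = 0.055 / sqrt(6) = 0.022453656
u_B4 = 1.053 / sqrt(3) = 0.60794983
uc = sqrt(0.53062112^2 + 0.082561088^2 + 0.22004583^2 + 0.022453656^2 + 0.60794983^2) = 0.8407749
U = k * uc = 2.58 * 0.8407749
U = 2.1692

2.1692


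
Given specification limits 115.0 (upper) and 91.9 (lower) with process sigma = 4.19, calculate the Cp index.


Cp = (USL - LSL) / (6 * sigma)
= (115.0 - 91.9) / (6 * 4.19)
= 23.1000 / 25.1400
= 0.9189

0.9189


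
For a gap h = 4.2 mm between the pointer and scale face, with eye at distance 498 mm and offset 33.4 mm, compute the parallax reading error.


error = h * offset / d
= 4.2 * 33.4 / 498
= 0.2817

0.2817


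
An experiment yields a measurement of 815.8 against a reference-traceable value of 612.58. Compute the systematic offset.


Systematic error = measured - true
= 815.8 - 612.58
= 203.2200

203.2200


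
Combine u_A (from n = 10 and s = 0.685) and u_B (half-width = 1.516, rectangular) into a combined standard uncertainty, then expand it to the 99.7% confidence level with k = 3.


u_A = s / sqrt(n) = 0.685 / sqrt(10) = 0.21661602
u_B = half_width / sqrt(3) = 1.516 / sqrt(3) = 0.87526301
uc = sqrt(u_A^2 + u_B^2) = sqrt(0.21661602^2 + 0.87526301^2) = 0.90166947
U = k * uc = 3 * 0.90166947
U = 2.7050

2.7050


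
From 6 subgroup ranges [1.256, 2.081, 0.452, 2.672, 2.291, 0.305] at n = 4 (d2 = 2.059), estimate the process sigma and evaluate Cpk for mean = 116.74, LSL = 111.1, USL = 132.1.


R_bar = (1.256 + 2.081 + 0.452 + 2.672 + 2.291 + 0.305) / 6 = 1.5095
sigma = R_bar / d2 = 1.5095 / 2.059 = 0.73312288
Cp = (USL - LSL)/(6*sigma) = (132.1 - 111.1)/(6*0.73312288) = 4.7741
Cpu = (132.1 - 116.74)/(3*0.73312288) = 6.9838
Cpl = (116.74 - 111.1)/(3*0.73312288) = 2.5644
Cpk = min(Cpu, Cpl) = 2.5644

2.5644


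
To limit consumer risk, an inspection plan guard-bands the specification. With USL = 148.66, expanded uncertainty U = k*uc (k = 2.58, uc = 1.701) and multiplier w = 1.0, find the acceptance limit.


U = k * uc = 2.58 * 1.701 = 4.38858
guard band g = w * U = 1.0 * 4.38858 = 4.38858
AL = USL - g = 148.66 - 4.38858
AL = 144.2714

144.2714


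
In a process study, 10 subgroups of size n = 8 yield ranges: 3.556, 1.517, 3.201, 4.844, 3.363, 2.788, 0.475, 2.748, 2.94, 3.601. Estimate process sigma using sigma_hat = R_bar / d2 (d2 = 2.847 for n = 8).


R_bar = (3.556 + 1.517 + 3.201 + 4.844 + 3.363 + 2.788 + 0.475 + 2.748 + 2.94 + 3.601) / 10
R_bar = 29.033 / 10 = 2.9033
sigma_hat = R_bar / d2 = 2.9033 / 2.847 = 1.0198

1.0198


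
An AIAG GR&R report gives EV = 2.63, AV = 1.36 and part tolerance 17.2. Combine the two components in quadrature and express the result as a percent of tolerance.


GRR = sqrt(EV^2 + AV^2) = sqrt(2.63^2 + 1.36^2) = 2.9608276
%GRR = GRR / tol * 100 = 2.9608276 / 17.2 * 100
%GRR = 17.2141

17.2141


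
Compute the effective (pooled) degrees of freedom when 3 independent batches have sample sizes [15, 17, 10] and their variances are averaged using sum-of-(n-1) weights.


nu = sum_i (n_i - 1)
nu = ((15 - 1) + (17 - 1) + (10 - 1))
nu = 14 + 16 + 9
nu = 39

39


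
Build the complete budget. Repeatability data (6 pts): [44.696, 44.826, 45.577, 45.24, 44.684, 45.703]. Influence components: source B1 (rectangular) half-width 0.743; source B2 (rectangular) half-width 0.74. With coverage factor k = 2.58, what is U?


mean = (44.696 + 44.826 + 45.577 + 45.24 + 44.684 + 45.703) / 6 = 45.121
s = sqrt(sum((x - mean)^2)/(n-1)) = 0.45153959
u_A = s / sqrt(n) = 0.45153959 / sqrt(6) = 0.18434027
u_B1 = 0.743 / sqrt(3) = 0.42897125
u_B2 = 0.74 / sqrt(3) = 0.4272392
uc = sqrt(0.18434027^2 + 0.42897125^2 + 0.4272392^2) = 0.63287519
U = k * uc = 2.58 * 0.63287519
U = 1.6328

1.6328


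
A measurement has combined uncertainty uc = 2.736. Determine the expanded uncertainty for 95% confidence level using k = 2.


U = k * uc
U = 2 * 2.736
U = 5.4720

5.4720


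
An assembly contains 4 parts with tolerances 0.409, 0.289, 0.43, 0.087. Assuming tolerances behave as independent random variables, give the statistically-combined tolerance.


RSS = sqrt(0.409^2 + 0.289^2 + 0.43^2 + 0.087^2)
= sqrt(0.443271)
= 0.6658

0.6658


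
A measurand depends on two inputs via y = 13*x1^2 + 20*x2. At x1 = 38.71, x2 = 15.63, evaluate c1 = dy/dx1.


y = 13*x1^2 + 20*x2
dy/dx1 = 2*13*x1
Evaluate at x1 = 38.71: c1 = 26 * 38.71
c1 = 1006.4600

1006.4600


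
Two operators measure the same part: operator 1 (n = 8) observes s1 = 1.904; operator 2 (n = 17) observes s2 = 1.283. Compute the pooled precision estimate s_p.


s_p = sqrt(((n1-1)*s1^2 + (n2-1)*s2^2) / (n1+n2-2))
numerator = (8-1)*1.904^2 + (17-1)*1.283^2 = 25.376512 + 26.337424 = 51.713936
denominator = 8 + 17 - 2 = 23
s_p^2 = 51.713936 / 23 = 2.248432
s_p = sqrt(2.248432) = 1.4995

1.4995


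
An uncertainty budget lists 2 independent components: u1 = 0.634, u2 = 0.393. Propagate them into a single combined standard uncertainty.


uc = sqrt(0.634^2 + 0.393^2)
uc = sqrt(0.556405)
uc = 0.7459

0.7459


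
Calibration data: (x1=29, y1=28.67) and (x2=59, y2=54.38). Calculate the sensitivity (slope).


slope = (y2 - y1) / (x2 - x1)
= (54.38 - 28.67) / (59 - 29)
= 25.7100 / 30
= 0.8570

0.8570


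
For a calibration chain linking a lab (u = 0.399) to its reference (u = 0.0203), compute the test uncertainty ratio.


TUR = u_lab / u_ref
= 0.399 / 0.0203
= 19.6552

19.6552


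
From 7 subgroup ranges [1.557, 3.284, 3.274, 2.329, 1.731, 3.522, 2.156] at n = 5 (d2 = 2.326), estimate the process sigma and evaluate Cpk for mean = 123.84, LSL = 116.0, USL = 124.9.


R_bar = (1.557 + 3.284 + 3.274 + 2.329 + 1.731 + 3.522 + 2.156) / 7 = 2.5504286
sigma = R_bar / d2 = 2.5504286 / 2.326 = 1.0964869
Cp = (USL - LSL)/(6*sigma) = (124.9 - 116.0)/(6*1.0964869) = 1.3528
Cpu = (124.9 - 123.84)/(3*1.0964869) = 0.3222
Cpl = (123.84 - 116.0)/(3*1.0964869) = 2.3834
Cpk = min(Cpu, Cpl) = 0.3222

0.3222


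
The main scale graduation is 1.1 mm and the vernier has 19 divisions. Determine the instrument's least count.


LC = MSD / n_div
= 1.1 / 19
= 0.0579

0.0579


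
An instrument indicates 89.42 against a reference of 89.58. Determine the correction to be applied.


Correction = standard - reading
= 89.58 - 89.42
= 0.1600

0.1600


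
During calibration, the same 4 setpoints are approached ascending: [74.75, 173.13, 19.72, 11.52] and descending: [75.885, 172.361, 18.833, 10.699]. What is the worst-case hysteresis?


|74.75 - 75.885| = 1.1350
|173.13 - 172.361| = 0.7690
|19.72 - 18.833| = 0.8870
|11.52 - 10.699| = 0.8210
hysteresis = max(diffs) = 1.1350

1.1350


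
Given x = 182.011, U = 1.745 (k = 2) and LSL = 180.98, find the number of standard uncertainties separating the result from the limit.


u = U / k = 1.745 / 2 = 0.8725
margin = |LSL - x| = |180.98 - 182.011| = 1.031
z = margin / u = 1.031 / 0.8725
z = 1.1817

1.1817


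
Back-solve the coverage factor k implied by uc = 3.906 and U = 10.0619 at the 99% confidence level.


k = U / uc
k = 10.0619 / 3.906
k = 2.576

2.576


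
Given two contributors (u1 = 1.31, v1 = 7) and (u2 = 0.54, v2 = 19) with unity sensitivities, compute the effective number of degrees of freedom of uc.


uc = sqrt(u1^2 + u2^2) = sqrt(1.31^2 + 0.54^2) = 1.4169333
v_eff = uc^4 / (u1^4/v1 + u2^4/v2)
= 1.4169333^4 / (1.31^4/7 + 0.54^4/19)
= 4.0308592 / 0.42518947
v_eff = 9.4801

9.4801


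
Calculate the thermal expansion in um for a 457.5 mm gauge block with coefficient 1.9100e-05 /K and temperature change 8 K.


dL = L * alpha * dT
= 457.5 * 1.9100e-05 * 8
= 0.0699060 mm
dL_um = 0.0699060 * 1000 = 69.9060 um

69.9060


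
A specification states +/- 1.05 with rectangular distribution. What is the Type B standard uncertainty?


u_B = half_width / sqrt(3)
u_B = 1.05 / 1.7320508
u_B = 0.6062

0.6062


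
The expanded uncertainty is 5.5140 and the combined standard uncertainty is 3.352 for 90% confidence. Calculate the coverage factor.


k = U / uc
k = 5.5140 / 3.352
k = 1.645

1.645


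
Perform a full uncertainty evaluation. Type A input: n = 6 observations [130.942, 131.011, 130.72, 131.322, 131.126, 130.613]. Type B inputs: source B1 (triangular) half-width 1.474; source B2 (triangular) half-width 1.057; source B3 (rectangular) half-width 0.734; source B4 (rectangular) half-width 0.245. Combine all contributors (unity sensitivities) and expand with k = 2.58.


mean = (130.942 + 131.011 + 130.72 + 131.322 + 131.126 + 130.613) / 6 = 130.9556667
s = sqrt(sum((x - mean)^2)/(n-1)) = 0.26054609
u_A = s / sqrt(n) = 0.26054609 / sqrt(6) = 0.1063675
u_B1 = 1.474 / sqrt(6) = 0.60175798
u_B2 = 1.057 / sqrt(6) = 0.43151844
u_B3 = 0.734 / sqrt(3) = 0.4237751
u_B4 = 0.245 / sqrt(3) = 0.14145082
uc = sqrt(0.1063675^2 + 0.60175798^2 + 0.43151844^2 + 0.4237751^2 + 0.14145082^2) = 0.87133722
U = k * uc = 2.58 * 0.87133722
U = 2.2481

2.2481


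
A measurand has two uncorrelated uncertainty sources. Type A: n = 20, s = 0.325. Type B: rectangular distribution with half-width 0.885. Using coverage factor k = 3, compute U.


u_A = s / sqrt(n) = 0.325 / sqrt(20) = 0.072672209
u_B = half_width / sqrt(3) = 0.885 / sqrt(3) = 0.51095499
uc = sqrt(u_A^2 + u_B^2) = sqrt(0.072672209^2 + 0.51095499^2) = 0.51609713
U = k * uc = 3 * 0.51609713
U = 1.5483

1.5483


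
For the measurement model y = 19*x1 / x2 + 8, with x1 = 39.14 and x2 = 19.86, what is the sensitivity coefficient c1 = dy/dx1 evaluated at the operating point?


y = 19*x1 / x2 + 8
dy/dx1 = 19/x2
Evaluate at x2 = 19.86: c1 = 19 / 19.86
c1 = 0.9567

0.9567


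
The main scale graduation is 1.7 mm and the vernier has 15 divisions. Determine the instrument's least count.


LC = MSD / n_div
= 1.7 / 15
= 0.1133

0.1133


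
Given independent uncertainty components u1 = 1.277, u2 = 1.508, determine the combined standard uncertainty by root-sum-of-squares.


uc = sqrt(1.277^2 + 1.508^2)
uc = sqrt(3.904793)
uc = 1.9761

1.9761


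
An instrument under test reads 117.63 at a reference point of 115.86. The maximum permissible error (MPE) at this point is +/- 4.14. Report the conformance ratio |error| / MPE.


e = indication - reference = 117.63 - 115.86 = 1.7700
|e| = 1.7700
ratio = |e| / MPE = 1.7700 / 4.14
ratio = 0.4275

0.4275


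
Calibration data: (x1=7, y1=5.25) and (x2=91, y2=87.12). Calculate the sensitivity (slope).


slope = (y2 - y1) / (x2 - x1)
= (87.12 - 5.25) / (91 - 7)
= 81.8700 / 84
= 0.9746

0.9746


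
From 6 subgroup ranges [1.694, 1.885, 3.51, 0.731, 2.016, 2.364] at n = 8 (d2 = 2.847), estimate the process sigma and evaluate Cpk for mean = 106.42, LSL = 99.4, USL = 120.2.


R_bar = (1.694 + 1.885 + 3.51 + 0.731 + 2.016 + 2.364) / 6 = 2.0333333
sigma = R_bar / d2 = 2.0333333 / 2.847 = 0.71420207
Cp = (USL - LSL)/(6*sigma) = (120.2 - 99.4)/(6*0.71420207) = 4.8539
Cpu = (120.2 - 106.42)/(3*0.71420207) = 6.4314
Cpl = (106.42 - 99.4)/(3*0.71420207) = 3.2764
Cpk = min(Cpu, Cpl) = 3.2764

3.2764


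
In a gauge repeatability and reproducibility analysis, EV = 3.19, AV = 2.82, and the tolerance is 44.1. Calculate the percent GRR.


GRR = sqrt(EV^2 + AV^2) = sqrt(3.19^2 + 2.82^2) = 4.2577576
%GRR = GRR / tol * 100 = 4.2577576 / 44.1 * 100
%GRR = 9.6548

9.6548


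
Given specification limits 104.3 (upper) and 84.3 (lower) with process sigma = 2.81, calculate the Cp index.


Cp = (USL - LSL) / (6 * sigma)
= (104.3 - 84.3) / (6 * 2.81)
= 20.0000 / 16.8600
= 1.1862

1.1862


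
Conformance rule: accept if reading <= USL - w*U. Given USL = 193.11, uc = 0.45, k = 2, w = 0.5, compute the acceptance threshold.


U = k * uc = 2 * 0.45 = 0.9
guard band g = w * U = 0.5 * 0.9 = 0.45
AL = USL - g = 193.11 - 0.45
AL = 192.6600

192.6600


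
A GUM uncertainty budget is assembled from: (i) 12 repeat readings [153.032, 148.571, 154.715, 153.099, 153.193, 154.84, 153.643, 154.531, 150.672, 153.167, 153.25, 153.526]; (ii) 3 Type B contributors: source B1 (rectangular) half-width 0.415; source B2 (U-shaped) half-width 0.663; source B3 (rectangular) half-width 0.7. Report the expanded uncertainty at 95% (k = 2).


mean = (153.032 + 148.571 + 154.715 + 153.099 + 153.193 + 154.84 + 153.643 + 154.531 + 150.672 + 153.167 + 153.25 + 153.526) / 12 = 153.0199167
s = sqrt(sum((x - mean)^2)/(n-1)) = 1.7717541
u_A = s / sqrt(n) = 1.7717541 / sqrt(12) = 0.51146135
u_B1 = 0.415 / sqrt(3) = 0.23960036
u_B2 = 0.663 / sqrt(2) = 0.4688118
u_B3 = 0.7 / sqrt(3) = 0.40414519
uc = sqrt(0.51146135^2 + 0.23960036^2 + 0.4688118^2 + 0.40414519^2) = 0.83792534
U = k * uc = 2 * 0.83792534
U = 1.6759

1.6759


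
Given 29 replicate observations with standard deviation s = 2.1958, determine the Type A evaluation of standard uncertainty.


u_A = s / sqrt(n)
u_A = 2.1958 / sqrt(29)
u_A = 2.1958 / 5.3851648
u_A = 0.4077

0.4077


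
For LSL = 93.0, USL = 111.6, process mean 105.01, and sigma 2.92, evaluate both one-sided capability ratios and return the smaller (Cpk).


Cpu = (USL - mean) / (3*sigma) = (111.6 - 105.01) / (3*2.92) = 0.7523
Cpl = (mean - LSL) / (3*sigma) = (105.01 - 93.0) / (3*2.92) = 1.3710
Cpk = min(Cpu, Cpl) = 0.7523

0.7523


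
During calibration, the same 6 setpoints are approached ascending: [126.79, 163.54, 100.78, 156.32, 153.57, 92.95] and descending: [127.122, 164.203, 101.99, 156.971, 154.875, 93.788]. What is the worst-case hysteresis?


|126.79 - 127.122| = 0.3320
|163.54 - 164.203| = 0.6630
|100.78 - 101.99| = 1.2100
|156.32 - 156.971| = 0.6510
|153.57 - 154.875| = 1.3050
|92.95 - 93.788| = 0.8380
hysteresis = max(diffs) = 1.3050

1.3050


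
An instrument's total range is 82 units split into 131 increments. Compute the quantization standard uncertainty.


resolution = range / divisions
resolution = 82 / 131 = 0.6259542
u_res = resolution / (2*sqrt(3))
u_res = 0.6259542 / 3.4641016
u_res = 0.1807

0.1807


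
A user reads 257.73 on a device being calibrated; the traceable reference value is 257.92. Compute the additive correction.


Correction = standard - reading
= 257.92 - 257.73
= 0.1900

0.1900


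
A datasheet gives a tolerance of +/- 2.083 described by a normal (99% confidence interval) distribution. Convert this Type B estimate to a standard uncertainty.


u_B = half_width / 2.576
u_B = 2.083 / 2.576
u_B = 0.8086

0.8086


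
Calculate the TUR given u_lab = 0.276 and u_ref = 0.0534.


TUR = u_lab / u_ref
= 0.276 / 0.0534
= 5.1685

5.1685


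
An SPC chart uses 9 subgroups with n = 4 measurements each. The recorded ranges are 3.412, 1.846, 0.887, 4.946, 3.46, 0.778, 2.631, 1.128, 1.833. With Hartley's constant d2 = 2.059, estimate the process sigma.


R_bar = (3.412 + 1.846 + 0.887 + 4.946 + 3.46 + 0.778 + 2.631 + 1.128 + 1.833) / 9
R_bar = 20.921 / 9 = 2.3245556
sigma_hat = R_bar / d2 = 2.3245556 / 2.059 = 1.1290

1.1290


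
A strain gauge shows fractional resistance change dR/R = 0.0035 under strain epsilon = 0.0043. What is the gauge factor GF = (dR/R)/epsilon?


GF = (dR/R) / epsilon
= 0.0035 / 0.0043
= 0.8140

0.8140


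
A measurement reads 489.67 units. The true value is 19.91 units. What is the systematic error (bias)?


Systematic error = measured - true
= 489.67 - 19.91
= 469.7600

469.7600


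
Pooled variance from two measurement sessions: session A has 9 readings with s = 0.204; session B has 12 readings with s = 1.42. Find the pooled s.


s_p = sqrt(((n1-1)*s1^2 + (n2-1)*s2^2) / (n1+n2-2))
numerator = (9-1)*0.204^2 + (12-1)*1.42^2 = 0.332928 + 22.1804 = 22.513328
denominator = 9 + 12 - 2 = 19
s_p^2 = 22.513328 / 19 = 1.184912
s_p = sqrt(1.184912) = 1.0885

1.0885


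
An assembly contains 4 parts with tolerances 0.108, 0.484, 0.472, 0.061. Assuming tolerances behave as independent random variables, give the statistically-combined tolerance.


RSS = sqrt(0.108^2 + 0.484^2 + 0.472^2 + 0.061^2)
= sqrt(0.472425)
= 0.6873

0.6873


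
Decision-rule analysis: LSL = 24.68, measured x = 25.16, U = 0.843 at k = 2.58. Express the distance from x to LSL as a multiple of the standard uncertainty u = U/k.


u = U / k = 0.843 / 2.58 = 0.32674419
margin = |LSL - x| = |24.68 - 25.16| = 0.48
z = margin / u = 0.48 / 0.32674419
z = 1.4690

1.4690


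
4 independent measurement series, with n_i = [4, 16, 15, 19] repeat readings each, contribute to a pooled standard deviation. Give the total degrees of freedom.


nu = sum_i (n_i - 1)
nu = ((4 - 1) + (16 - 1) + (15 - 1) + (19 - 1))
nu = 3 + 15 + 14 + 18
nu = 50

50


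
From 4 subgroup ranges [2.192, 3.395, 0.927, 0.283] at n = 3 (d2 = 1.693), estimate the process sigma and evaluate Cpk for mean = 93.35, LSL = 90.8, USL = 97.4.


R_bar = (2.192 + 3.395 + 0.927 + 0.283) / 4 = 1.69925
sigma = R_bar / d2 = 1.69925 / 1.693 = 1.0036917
Cp = (USL - LSL)/(6*sigma) = (97.4 - 90.8)/(6*1.0036917) = 1.0960
Cpu = (97.4 - 93.35)/(3*1.0036917) = 1.3450
Cpl = (93.35 - 90.8)/(3*1.0036917) = 0.8469
Cpk = min(Cpu, Cpl) = 0.8469

0.8469


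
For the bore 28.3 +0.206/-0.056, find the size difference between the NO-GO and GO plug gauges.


GO = nominal - lower_tol (smallest hole = maximum material condition)
GO = 28.3 - 0.056 = 28.244
NO-GO = nominal + upper_tol (largest hole = least material condition)
NO-GO = 28.3 + 0.206 = 28.506
spread = NO-GO - GO = 28.506 - 28.244 = 0.2620

0.2620


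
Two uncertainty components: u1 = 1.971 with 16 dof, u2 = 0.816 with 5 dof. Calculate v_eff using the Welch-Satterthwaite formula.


uc = sqrt(u1^2 + u2^2) = sqrt(1.971^2 + 0.816^2) = 2.1332363
v_eff = uc^4 / (u1^4/v1 + u2^4/v2)
= 2.1332363^4 / (1.971^4/16 + 0.816^4/5)
= 20.708844 / 1.0319222
v_eff = 20.0682

20.0682


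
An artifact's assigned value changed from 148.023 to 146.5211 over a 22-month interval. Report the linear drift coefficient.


rate = (v2 - v1) / months
= (146.5211 - 148.023) / 22
= -1.5019 / 22
= -0.0683

-0.0683


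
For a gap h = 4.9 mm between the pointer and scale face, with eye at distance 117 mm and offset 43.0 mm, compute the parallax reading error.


error = h * offset / d
= 4.9 * 43.0 / 117
= 1.8009

1.8009


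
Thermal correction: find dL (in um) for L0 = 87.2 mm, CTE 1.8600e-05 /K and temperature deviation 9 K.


dL = L * alpha * dT
= 87.2 * 1.8600e-05 * 9
= 0.0145973 mm
dL_um = 0.0145973 * 1000 = 14.5973 um

14.5973


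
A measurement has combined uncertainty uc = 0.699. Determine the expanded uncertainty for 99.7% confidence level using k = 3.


U = k * uc
U = 3 * 0.699
U = 2.0970

2.0970


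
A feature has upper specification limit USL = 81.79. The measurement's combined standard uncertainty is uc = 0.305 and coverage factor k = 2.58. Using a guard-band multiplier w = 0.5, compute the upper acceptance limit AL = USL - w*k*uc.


U = k * uc = 2.58 * 0.305 = 0.7869
guard band g = w * U = 0.5 * 0.7869 = 0.39345
AL = USL - g = 81.79 - 0.39345
AL = 81.3966

81.3966


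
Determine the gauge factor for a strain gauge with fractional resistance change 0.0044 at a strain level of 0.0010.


GF = (dR/R) / epsilon
= 0.0044 / 0.0010
= 4.4000

4.4000


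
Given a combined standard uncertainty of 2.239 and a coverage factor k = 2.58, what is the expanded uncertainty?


U = k * uc
U = 2.58 * 2.239
U = 5.7766

5.7766


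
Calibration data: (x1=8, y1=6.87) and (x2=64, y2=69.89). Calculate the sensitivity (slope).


slope = (y2 - y1) / (x2 - x1)
= (69.89 - 6.87) / (64 - 8)
= 63.0200 / 56
= 1.1254

1.1254


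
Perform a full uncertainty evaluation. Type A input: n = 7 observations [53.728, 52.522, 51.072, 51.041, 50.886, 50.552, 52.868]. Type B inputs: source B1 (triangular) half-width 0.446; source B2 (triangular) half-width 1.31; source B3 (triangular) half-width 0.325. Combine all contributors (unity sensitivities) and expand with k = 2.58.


mean = (53.728 + 52.522 + 51.072 + 51.041 + 50.886 + 50.552 + 52.868) / 7 = 51.80985714
s = sqrt(sum((x - mean)^2)/(n-1)) = 1.2163728
u_A = s / sqrt(n) = 1.2163728 / sqrt(7) = 0.4597457
u_B1 = 0.446 / sqrt(6) = 0.18207874
u_B2 = 1.31 / sqrt(6) = 0.53480526
u_B3 = 0.325 / sqrt(6) = 0.13268069
uc = sqrt(0.4597457^2 + 0.18207874^2 + 0.53480526^2 + 0.13268069^2) = 0.74036451
U = k * uc = 2.58 * 0.74036451
U = 1.9101

1.9101


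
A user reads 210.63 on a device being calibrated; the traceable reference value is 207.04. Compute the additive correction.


Correction = standard - reading
= 207.04 - 210.63
= -3.5900

-3.5900


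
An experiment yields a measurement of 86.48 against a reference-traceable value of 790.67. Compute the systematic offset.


Systematic error = measured - true
= 86.48 - 790.67
= -704.1900

-704.1900


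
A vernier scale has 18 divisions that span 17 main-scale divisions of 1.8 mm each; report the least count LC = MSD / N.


LC = MSD / n_div
= 1.8 / 18
= 0.1000

0.1000


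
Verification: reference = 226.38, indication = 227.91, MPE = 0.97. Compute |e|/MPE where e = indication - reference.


e = indication - reference = 227.91 - 226.38 = 1.5300
|e| = 1.5300
ratio = |e| / MPE = 1.5300 / 0.97
ratio = 1.5773

1.5773


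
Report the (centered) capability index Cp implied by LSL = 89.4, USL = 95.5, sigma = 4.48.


Cp = (USL - LSL) / (6 * sigma)
= (95.5 - 89.4) / (6 * 4.48)
= 6.1000 / 26.8800
= 0.2269

0.2269


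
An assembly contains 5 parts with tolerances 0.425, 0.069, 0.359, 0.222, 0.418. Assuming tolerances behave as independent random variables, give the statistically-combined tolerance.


RSS = sqrt(0.425^2 + 0.069^2 + 0.359^2 + 0.222^2 + 0.418^2)
= sqrt(0.538275)
= 0.7337

0.7337


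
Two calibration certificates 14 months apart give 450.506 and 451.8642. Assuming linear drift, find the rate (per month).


rate = (v2 - v1) / months
= (451.8642 - 450.506) / 14
= 1.3582 / 14
= 0.0970

0.0970


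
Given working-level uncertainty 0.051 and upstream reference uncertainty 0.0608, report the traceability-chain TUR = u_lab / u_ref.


TUR = u_lab / u_ref
= 0.051 / 0.0608
= 0.8388

0.8388


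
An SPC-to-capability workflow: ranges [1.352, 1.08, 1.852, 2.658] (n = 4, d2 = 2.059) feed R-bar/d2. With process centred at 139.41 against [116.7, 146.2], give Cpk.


R_bar = (1.352 + 1.08 + 1.852 + 2.658) / 4 = 1.7355
sigma = R_bar / d2 = 1.7355 / 2.059 = 0.8428849
Cp = (USL - LSL)/(6*sigma) = (146.2 - 116.7)/(6*0.8428849) = 5.8331
Cpu = (146.2 - 139.41)/(3*0.8428849) = 2.6852
Cpl = (139.41 - 116.7)/(3*0.8428849) = 8.9811
Cpk = min(Cpu, Cpl) = 2.6852

2.6852


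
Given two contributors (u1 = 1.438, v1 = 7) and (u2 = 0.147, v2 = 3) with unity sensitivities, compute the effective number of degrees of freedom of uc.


uc = sqrt(u1^2 + u2^2) = sqrt(1.438^2 + 0.147^2) = 1.445494
v_eff = uc^4 / (u1^4/v1 + u2^4/v2)
= 1.445494^4 / (1.438^4/7 + 0.147^4/3)
= 4.3658134 / 0.61100977
v_eff = 7.1452

7.1452


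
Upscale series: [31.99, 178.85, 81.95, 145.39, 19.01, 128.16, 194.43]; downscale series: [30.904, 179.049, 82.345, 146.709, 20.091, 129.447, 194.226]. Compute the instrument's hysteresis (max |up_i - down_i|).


|31.99 - 30.904| = 1.0860
|178.85 - 179.049| = 0.1990
|81.95 - 82.345| = 0.3950
|145.39 - 146.709| = 1.3190
|19.01 - 20.091| = 1.0810
|128.16 - 129.447| = 1.2870
|194.43 - 194.226| = 0.2040
hysteresis = max(diffs) = 1.3190

1.3190


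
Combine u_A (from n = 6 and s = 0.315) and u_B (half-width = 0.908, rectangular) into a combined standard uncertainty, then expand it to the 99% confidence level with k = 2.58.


u_A = s / sqrt(n) = 0.315 / sqrt(6) = 0.12859821
u_B = half_width / sqrt(3) = 0.908 / sqrt(3) = 0.52423404
uc = sqrt(u_A^2 + u_B^2) = sqrt(0.12859821^2 + 0.52423404^2) = 0.53977665
U = k * uc = 2.58 * 0.53977665
U = 1.3926

1.3926


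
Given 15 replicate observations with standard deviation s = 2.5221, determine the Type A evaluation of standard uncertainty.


u_A = s / sqrt(n)
u_A = 2.5221 / sqrt(15)
u_A = 2.5221 / 3.8729833
u_A = 0.6512

0.6512


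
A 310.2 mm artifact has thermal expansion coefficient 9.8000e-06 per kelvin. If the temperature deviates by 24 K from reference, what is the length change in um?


dL = L * alpha * dT
= 310.2 * 9.8000e-06 * 24
= 0.0729590 mm
dL_um = 0.0729590 * 1000 = 72.9590 um

72.9590


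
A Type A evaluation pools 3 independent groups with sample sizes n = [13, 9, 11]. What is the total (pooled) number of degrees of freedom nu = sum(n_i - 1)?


nu = sum_i (n_i - 1)
nu = ((13 - 1) + (9 - 1) + (11 - 1))
nu = 12 + 8 + 10
nu = 30

30


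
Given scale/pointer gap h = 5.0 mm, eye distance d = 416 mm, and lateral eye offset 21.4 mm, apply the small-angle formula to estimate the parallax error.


error = h * offset / d
= 5.0 * 21.4 / 416
= 0.2572

0.2572


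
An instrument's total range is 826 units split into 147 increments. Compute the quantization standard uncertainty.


resolution = range / divisions
resolution = 826 / 147 = 5.6190476
u_res = resolution / (2*sqrt(3))
u_res = 5.6190476 / 3.4641016
u_res = 1.6221

1.6221


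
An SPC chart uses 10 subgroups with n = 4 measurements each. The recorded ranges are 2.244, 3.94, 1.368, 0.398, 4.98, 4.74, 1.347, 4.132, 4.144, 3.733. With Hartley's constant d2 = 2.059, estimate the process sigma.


R_bar = (2.244 + 3.94 + 1.368 + 0.398 + 4.98 + 4.74 + 1.347 + 4.132 + 4.144 + 3.733) / 10
R_bar = 31.026 / 10 = 3.1026
sigma_hat = R_bar / d2 = 3.1026 / 2.059 = 1.5068

1.5068


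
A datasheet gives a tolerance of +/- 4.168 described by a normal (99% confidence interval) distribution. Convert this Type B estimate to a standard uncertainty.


u_B = half_width / 2.576
u_B = 4.168 / 2.576
u_B = 1.6180

1.6180


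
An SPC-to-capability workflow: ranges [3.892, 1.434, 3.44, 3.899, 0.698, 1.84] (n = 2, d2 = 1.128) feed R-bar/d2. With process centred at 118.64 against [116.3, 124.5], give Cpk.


R_bar = (3.892 + 1.434 + 3.44 + 3.899 + 0.698 + 1.84) / 6 = 2.5338333
sigma = R_bar / d2 = 2.5338333 / 1.128 = 2.2463061
Cp = (USL - LSL)/(6*sigma) = (124.5 - 116.3)/(6*2.2463061) = 0.6084
Cpu = (124.5 - 118.64)/(3*2.2463061) = 0.8696
Cpl = (118.64 - 116.3)/(3*2.2463061) = 0.3472
Cpk = min(Cpu, Cpl) = 0.3472

0.3472


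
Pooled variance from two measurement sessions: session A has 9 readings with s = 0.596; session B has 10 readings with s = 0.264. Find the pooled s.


s_p = sqrt(((n1-1)*s1^2 + (n2-1)*s2^2) / (n1+n2-2))
numerator = (9-1)*0.596^2 + (10-1)*0.264^2 = 2.841728 + 0.627264 = 3.468992
denominator = 9 + 10 - 2 = 17
s_p^2 = 3.468992 / 17 = 0.20405835
s_p = sqrt(0.20405835) = 0.4517

0.4517


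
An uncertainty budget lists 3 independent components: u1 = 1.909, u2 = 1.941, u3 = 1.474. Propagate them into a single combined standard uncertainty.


uc = sqrt(1.909^2 + 1.941^2 + 1.474^2)
uc = sqrt(9.584438)
uc = 3.0959

3.0959


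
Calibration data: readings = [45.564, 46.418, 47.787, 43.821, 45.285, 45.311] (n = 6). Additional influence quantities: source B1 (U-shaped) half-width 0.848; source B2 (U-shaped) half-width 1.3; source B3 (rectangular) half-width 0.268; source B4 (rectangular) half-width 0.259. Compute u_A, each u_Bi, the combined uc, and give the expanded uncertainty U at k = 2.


mean = (45.564 + 46.418 + 47.787 + 43.821 + 45.285 + 45.311) / 6 = 45.69766667
s = sqrt(sum((x - mean)^2)/(n-1)) = 1.3224026
u_A = s / sqrt(n) = 1.3224026 / sqrt(6) = 0.5398686
u_B1 = 0.848 / sqrt(2) = 0.59962655
u_B2 = 1.3 / sqrt(2) = 0.91923882
u_B3 = 0.268 / sqrt(3) = 0.15472987
u_B4 = 0.259 / sqrt(3) = 0.14953372
uc = sqrt(0.5398686^2 + 0.59962655^2 + 0.91923882^2 + 0.15472987^2 + 0.14953372^2) = 1.2418985
U = k * uc = 2 * 1.2418985
U = 2.4838

2.4838


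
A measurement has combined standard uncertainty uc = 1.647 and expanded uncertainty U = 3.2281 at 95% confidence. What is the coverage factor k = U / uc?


k = U / uc
k = 3.2281 / 1.647
k = 1.96

1.96


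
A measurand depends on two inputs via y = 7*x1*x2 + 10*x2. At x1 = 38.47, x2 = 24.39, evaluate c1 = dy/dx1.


y = 7*x1*x2 + 10*x2
dy/dx1 = 7*x2
Evaluate at x2 = 24.39: c1 = 7 * 24.39
c1 = 170.7300

170.7300


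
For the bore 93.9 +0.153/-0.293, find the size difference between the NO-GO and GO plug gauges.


GO = nominal - lower_tol (smallest hole = maximum material condition)
GO = 93.9 - 0.293 = 93.607
NO-GO = nominal + upper_tol (largest hole = least material condition)
NO-GO = 93.9 + 0.153 = 94.053
spread = NO-GO - GO = 94.053 - 93.607 = 0.4460

0.4460


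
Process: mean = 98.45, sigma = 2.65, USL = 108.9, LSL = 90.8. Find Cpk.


Cpu = (USL - mean) / (3*sigma) = (108.9 - 98.45) / (3*2.65) = 1.3145
Cpl = (mean - LSL) / (3*sigma) = (98.45 - 90.8) / (3*2.65) = 0.9623
Cpk = min(Cpu, Cpl) = 0.9623

0.9623


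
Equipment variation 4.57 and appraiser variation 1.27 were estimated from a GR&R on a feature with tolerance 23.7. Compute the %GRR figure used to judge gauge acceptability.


GRR = sqrt(EV^2 + AV^2) = sqrt(4.57^2 + 1.27^2) = 4.7431846
%GRR = GRR / tol * 100 = 4.7431846 / 23.7 * 100
%GRR = 20.0134

20.0134
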